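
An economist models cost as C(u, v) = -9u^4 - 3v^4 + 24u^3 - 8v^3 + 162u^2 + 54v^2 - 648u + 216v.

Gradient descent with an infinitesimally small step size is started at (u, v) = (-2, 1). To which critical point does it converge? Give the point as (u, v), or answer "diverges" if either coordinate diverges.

(2, -2)

C is separable, so gradient descent decouples: u follows -∂C/∂u, v follows -∂C/∂v.
∂C/∂u = -36(u - 3)(u - 2)(u + 3); at u=-2 this is -720, so u increases.
∂C/∂v = -12(v - 3)(v + 2)(v + 3); at v=1 this is 288, so v decreases.
u converges to its nearest critical value 2 (a local min of the u-part); v converges to -2. The iterate converges to (2, -2).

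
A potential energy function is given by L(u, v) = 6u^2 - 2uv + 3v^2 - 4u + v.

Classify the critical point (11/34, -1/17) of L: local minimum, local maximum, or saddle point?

The Hessian of L is constant: H = [[12, -2], [-2, 6]].
det(H) = 12·6 − (-2)² = 68.
det(H) > 0 and tr(H) = 18 > 0, so H is positive definite and the point is a local minimum.

local minimum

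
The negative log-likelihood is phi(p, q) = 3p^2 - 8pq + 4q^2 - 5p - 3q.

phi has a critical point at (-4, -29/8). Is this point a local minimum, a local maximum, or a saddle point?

The Hessian of phi is constant: H = [[6, -8], [-8, 8]].
det(H) = 6·8 − (-8)² = -16.
Since det(H) < 0, H is indefinite and the critical point is a saddle point.

saddle point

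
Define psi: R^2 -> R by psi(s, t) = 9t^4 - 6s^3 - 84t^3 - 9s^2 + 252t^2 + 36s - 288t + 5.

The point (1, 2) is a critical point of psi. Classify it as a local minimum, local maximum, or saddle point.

The mixed partial ∂²psi/∂s∂t is 0, so the Hessian at any point is diag(psi_ss, psi_tt) = diag(-18(2s + 1), 36(3t^2 - 14t + 14)).
At (1, 2): H = diag(-54, -72).
Both eigenvalues are negative, so H is negative definite: a local maximum.

local maximum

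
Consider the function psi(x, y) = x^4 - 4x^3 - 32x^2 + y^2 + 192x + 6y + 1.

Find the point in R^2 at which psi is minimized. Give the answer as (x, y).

psi(x,y) separates as P(x) + Q(y) + 1, so its minimum is min P + min Q + 1.
P'(x) = 4(x - 4)(x - 3)(x + 4) vanishes at x ∈ {-4, 3, 4}; Q'(y) = 2y + 6 vanishes at y ∈ {-3}.
Local minima of P (where P''>0): P(-4)=-768, P(4)=256. Local minima of Q: Q(-3)=-9.
So the global minimum of psi is P(-4) + Q(-3) + 1 = -768 − 9 + 1 = -776, attained at (-4, -3).

(-4, -3)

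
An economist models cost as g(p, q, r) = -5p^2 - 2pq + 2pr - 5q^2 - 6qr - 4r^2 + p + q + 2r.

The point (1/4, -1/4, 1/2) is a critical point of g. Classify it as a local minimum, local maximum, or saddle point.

The Hessian is constant: H = [[-10, -2, 2], [-2, -10, -6], [2, -6, -8]].
Leading principal minors: Δ₁ = -10, Δ₂ = 96, Δ₃ = -320.
The minors alternate sign starting negative (−, +, −), so H is negative definite: a local maximum.

local maximum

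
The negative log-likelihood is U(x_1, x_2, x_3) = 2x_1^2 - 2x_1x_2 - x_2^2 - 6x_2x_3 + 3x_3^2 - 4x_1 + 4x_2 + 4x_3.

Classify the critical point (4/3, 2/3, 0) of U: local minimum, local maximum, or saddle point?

saddle point

The Hessian is constant: H = [[4, -2, 0], [-2, -2, -6], [0, -6, 6]].
Leading principal minors: Δ₁ = 4, Δ₂ = -12, Δ₃ = -216.
The minors fit neither the all-positive nor the alternating-sign pattern, so H is indefinite: a saddle point.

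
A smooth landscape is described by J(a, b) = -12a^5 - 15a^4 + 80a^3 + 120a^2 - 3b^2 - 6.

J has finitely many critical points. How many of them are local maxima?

2

J separates as a function of a plus a function of b, so ∇J=0 decouples.
∂J/∂a = -60a(a - 2)(a + 1)(a + 2) = 0 at a ∈ {-2, -1, 0, 2}; ∂J/∂b = -6b = 0 at b ∈ {0}.
The Hessian is diagonal: diag(J_aa, J_bb). Second derivatives: J_aa(-2)=480, J_aa(-1)=-180, J_aa(0)=240, J_aa(2)=-1440; J_bb(0)=-6.
Local maxima occur where both diagonal entries negative: (-1, 0), (2, 0). Count: 2.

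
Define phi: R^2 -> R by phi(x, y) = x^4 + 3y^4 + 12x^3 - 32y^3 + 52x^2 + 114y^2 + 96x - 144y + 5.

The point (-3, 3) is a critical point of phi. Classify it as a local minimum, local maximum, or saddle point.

The mixed partial ∂²phi/∂x∂y is 0, so the Hessian at any point is diag(phi_xx, phi_yy) = diag(4(3x^2 + 18x + 26), 12(3y^2 - 16y + 19)).
At (-3, 3): H = diag(-4, -24).
Both eigenvalues are negative, so H is negative definite: a local maximum.

local maximum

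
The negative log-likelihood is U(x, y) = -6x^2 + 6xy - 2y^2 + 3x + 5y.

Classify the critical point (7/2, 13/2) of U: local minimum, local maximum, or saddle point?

The Hessian of U is constant: H = [[-12, 6], [6, -4]].
det(H) = (-12)·(-4) − 6² = 12.
det(H) > 0 and tr(H) = -16 < 0, so H is negative definite and the point is a local maximum.

local maximum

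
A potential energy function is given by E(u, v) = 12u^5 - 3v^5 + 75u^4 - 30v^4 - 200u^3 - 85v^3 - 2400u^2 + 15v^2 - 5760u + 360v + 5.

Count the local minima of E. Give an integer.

E separates as a function of u plus a function of v, so ∇E=0 decouples.
∂E/∂u = 60(u - 4)(u + 2)(u + 3)(u + 4) = 0 at u ∈ {-4, -3, -2, 4}; ∂E/∂v = -15(v - 1)(v + 2)(v + 3)(v + 4) = 0 at v ∈ {-4, -3, -2, 1}.
The Hessian is diagonal: diag(E_uu, E_vv). Second derivatives: E_uu(-4)=-960, E_uu(-3)=420, E_uu(-2)=-720, E_uu(4)=20160; E_vv(-4)=150, E_vv(-3)=-60, E_vv(-2)=90, E_vv(1)=-900.
Local minima occur where both diagonal entries positive: (-3, -4), (-3, -2), (4, -4), (4, -2). Count: 4.

4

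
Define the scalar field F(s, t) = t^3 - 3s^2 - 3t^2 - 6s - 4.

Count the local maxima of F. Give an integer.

1

F separates as a function of s plus a function of t, so ∇F=0 decouples.
∂F/∂s = -6(s + 1) = 0 at s ∈ {-1}; ∂F/∂t = 3t(t - 2) = 0 at t ∈ {0, 2}.
The Hessian is diagonal: diag(F_ss, F_tt). Second derivatives: F_ss(-1)=-6; F_tt(0)=-6, F_tt(2)=6.
Local maxima occur where both diagonal entries negative: (-1, 0). Count: 1.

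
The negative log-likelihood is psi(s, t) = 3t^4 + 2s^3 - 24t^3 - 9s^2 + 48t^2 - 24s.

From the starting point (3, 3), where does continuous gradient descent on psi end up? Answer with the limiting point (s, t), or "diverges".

psi is separable, so gradient descent decouples: s follows -∂psi/∂s, t follows -∂psi/∂t.
∂psi/∂s = 6(s - 4)(s + 1); at s=3 this is -24, so s increases.
∂psi/∂t = 12t(t - 4)(t - 2); at t=3 this is -36, so t increases.
s converges to its nearest critical value 4 (a local min of the s-part); t converges to 4. The iterate converges to (4, 4).

(4, 4)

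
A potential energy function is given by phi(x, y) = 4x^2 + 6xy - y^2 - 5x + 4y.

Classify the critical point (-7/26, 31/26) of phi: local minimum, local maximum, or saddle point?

The Hessian of phi is constant: H = [[8, 6], [6, -2]].
det(H) = 8·(-2) − 6² = -52.
Since det(H) < 0, H is indefinite and the critical point is a saddle point.

saddle point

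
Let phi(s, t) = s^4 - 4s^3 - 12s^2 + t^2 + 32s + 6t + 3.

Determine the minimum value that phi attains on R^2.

phi(s,t) separates as P(s) + Q(t) + 3, so its minimum is min P + min Q + 3.
P'(s) = 4(s - 4)(s - 1)(s + 2) vanishes at s ∈ {-2, 1, 4}; Q'(t) = 2(t + 3) vanishes at t ∈ {-3}.
Local minima of P (where P''>0): P(-2)=-64, P(4)=-64. Local minima of Q: Q(-3)=-9.
So the global minimum of phi is P(-2) + Q(-3) + 3 = -64 − 9 + 3 = -70, attained at (-2, -3).

-70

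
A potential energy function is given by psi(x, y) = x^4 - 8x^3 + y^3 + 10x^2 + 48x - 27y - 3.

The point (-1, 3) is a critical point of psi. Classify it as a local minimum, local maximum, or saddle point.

The mixed partial ∂²psi/∂x∂y is 0, so the Hessian at any point is diag(psi_xx, psi_yy) = diag(4(3x^2 - 12x + 5), 6y).
At (-1, 3): H = diag(80, 18).
Both eigenvalues are positive, so H is positive definite: a local minimum.

local minimum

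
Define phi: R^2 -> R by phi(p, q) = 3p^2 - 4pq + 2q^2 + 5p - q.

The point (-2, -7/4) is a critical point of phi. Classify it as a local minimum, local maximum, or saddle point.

The Hessian of phi is constant: H = [[6, -4], [-4, 4]].
det(H) = 6·4 − (-4)² = 8.
det(H) > 0 and tr(H) = 10 > 0, so H is positive definite and the point is a local minimum.

local minimum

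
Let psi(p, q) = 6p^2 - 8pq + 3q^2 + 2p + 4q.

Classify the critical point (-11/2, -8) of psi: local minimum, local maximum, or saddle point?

local minimum

The Hessian of psi is constant: H = [[12, -8], [-8, 6]].
det(H) = 12·6 − (-8)² = 8.
det(H) > 0 and tr(H) = 18 > 0, so H is positive definite and the point is a local minimum.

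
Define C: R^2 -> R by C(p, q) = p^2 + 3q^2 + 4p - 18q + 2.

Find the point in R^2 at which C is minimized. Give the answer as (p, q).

(-2, 3)

C(p,q) separates as A(p) + B(q) + 2, so its minimum is min A + min B + 2.
A'(p) = 2p + 4 vanishes at p ∈ {-2}; B'(q) = 6q - 18 vanishes at q ∈ {3}.
Local minima of A (where A''>0): A(-2)=-4. Local minima of B: B(3)=-27.
So the global minimum of C is A(-2) + B(3) + 2 = -4 − 27 + 2 = -29, attained at (-2, 3).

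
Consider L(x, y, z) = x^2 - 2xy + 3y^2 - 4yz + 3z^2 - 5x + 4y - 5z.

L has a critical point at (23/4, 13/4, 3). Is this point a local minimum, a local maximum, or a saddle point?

local minimum

The Hessian is constant: H = [[2, -2, 0], [-2, 6, -4], [0, -4, 6]].
Leading principal minors: Δ₁ = 2, Δ₂ = 8, Δ₃ = 16.
All leading minors are positive, so H is positive definite: a local minimum.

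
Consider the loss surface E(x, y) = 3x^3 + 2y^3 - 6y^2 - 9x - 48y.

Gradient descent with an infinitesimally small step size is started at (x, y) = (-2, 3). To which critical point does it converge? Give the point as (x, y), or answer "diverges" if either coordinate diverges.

diverges

E is separable, so gradient descent decouples: x follows -∂E/∂x, y follows -∂E/∂y.
∂E/∂x = 9(x - 1)(x + 1); at x=-2 this is 27, so x decreases.
∂E/∂y = 6(y - 4)(y + 2); at y=3 this is -30, so y increases.
The x-coordinate has no critical point in that direction and runs off to infinity.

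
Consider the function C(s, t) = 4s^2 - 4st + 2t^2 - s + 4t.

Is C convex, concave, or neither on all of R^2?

C is quadratic, so its Hessian is the constant matrix H = [[8, -4], [-4, 4]].
det(H) = 16, tr(H) = 12.
det(H) > 0 and tr(H) > 0, so H is positive definite everywhere: convex.

convex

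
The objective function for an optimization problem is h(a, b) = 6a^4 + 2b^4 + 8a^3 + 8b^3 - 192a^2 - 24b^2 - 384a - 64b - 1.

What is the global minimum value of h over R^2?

-2689

h(a,b) separates as P(a) + Q(b) − 1, so its minimum is min P + min Q − 1.
P'(a) = 24(a - 4)(a + 1)(a + 4) vanishes at a ∈ {-4, -1, 4}; Q'(b) = 8(b - 2)(b + 1)(b + 4) vanishes at b ∈ {-4, -1, 2}.
Local minima of P (where P''>0): P(-4)=-512, P(4)=-2560. Local minima of Q: Q(-4)=-128, Q(2)=-128.
So the global minimum of h is P(4) + Q(-4) − 1 = -2560 − 128 − 1 = -2689, attained at (4, -4).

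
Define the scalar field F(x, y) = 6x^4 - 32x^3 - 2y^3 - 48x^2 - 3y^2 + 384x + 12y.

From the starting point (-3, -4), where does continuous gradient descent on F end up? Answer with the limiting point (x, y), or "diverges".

F is separable, so gradient descent decouples: x follows -∂F/∂x, y follows -∂F/∂y.
∂F/∂x = 24(x - 4)(x - 2)(x + 2); at x=-3 this is -840, so x increases.
∂F/∂y = -6(y - 1)(y + 2); at y=-4 this is -60, so y increases.
x converges to its nearest critical value -2 (a local min of the x-part); y converges to -2. The iterate converges to (-2, -2).

(-2, -2)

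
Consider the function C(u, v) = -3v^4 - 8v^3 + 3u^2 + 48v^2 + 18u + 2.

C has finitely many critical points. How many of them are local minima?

1

C separates as a function of u plus a function of v, so ∇C=0 decouples.
∂C/∂u = 6(u + 3) = 0 at u ∈ {-3}; ∂C/∂v = -12v(v - 2)(v + 4) = 0 at v ∈ {-4, 0, 2}.
The Hessian is diagonal: diag(C_uu, C_vv). Second derivatives: C_uu(-3)=6; C_vv(-4)=-288, C_vv(0)=96, C_vv(2)=-144.
Local minima occur where both diagonal entries positive: (-3, 0). Count: 1.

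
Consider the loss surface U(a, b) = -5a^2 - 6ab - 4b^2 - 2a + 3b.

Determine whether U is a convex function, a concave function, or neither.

concave

U is quadratic, so its Hessian is the constant matrix H = [[-10, -6], [-6, -8]].
det(H) = 44, tr(H) = -18.
det(H) > 0 and tr(H) < 0, so H is negative definite everywhere: concave.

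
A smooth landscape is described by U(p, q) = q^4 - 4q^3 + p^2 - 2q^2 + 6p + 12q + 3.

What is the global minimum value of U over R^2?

U(p,q) separates as A(p) + B(q) + 3, so its minimum is min A + min B + 3.
A'(p) = 2p + 6 vanishes at p ∈ {-3}; B'(q) = 4(q - 3)(q - 1)(q + 1) vanishes at q ∈ {-1, 1, 3}.
Local minima of A (where A''>0): A(-3)=-9. Local minima of B: B(-1)=-9, B(3)=-9.
So the global minimum of U is A(-3) + B(-1) + 3 = -9 − 9 + 3 = -15, attained at (-3, -1).

-15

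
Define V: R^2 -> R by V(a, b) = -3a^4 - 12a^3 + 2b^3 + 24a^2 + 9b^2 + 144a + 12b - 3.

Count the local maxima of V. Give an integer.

2

V separates as a function of a plus a function of b, so ∇V=0 decouples.
∂V/∂a = -12(a - 2)(a + 2)(a + 3) = 0 at a ∈ {-3, -2, 2}; ∂V/∂b = 6(b + 1)(b + 2) = 0 at b ∈ {-2, -1}.
The Hessian is diagonal: diag(V_aa, V_bb). Second derivatives: V_aa(-3)=-60, V_aa(-2)=48, V_aa(2)=-240; V_bb(-2)=-6, V_bb(-1)=6.
Local maxima occur where both diagonal entries negative: (-3, -2), (2, -2). Count: 2.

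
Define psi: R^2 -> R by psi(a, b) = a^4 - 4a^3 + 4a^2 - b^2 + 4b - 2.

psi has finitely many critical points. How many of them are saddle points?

2

psi separates as a function of a plus a function of b, so ∇psi=0 decouples.
∂psi/∂a = 4a(a - 2)(a - 1) = 0 at a ∈ {0, 1, 2}; ∂psi/∂b = -2(b - 2) = 0 at b ∈ {2}.
The Hessian is diagonal: diag(psi_aa, psi_bb). Second derivatives: psi_aa(0)=8, psi_aa(1)=-4, psi_aa(2)=8; psi_bb(2)=-2.
Saddle points occur where the two diagonal entries have opposite signs: (0, 2), (2, 2). Count: 2.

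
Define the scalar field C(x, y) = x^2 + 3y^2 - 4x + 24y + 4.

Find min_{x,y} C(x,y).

C(x,y) separates as P(x) + Q(y) + 4, so its minimum is min P + min Q + 4.
P'(x) = 2x - 4 vanishes at x ∈ {2}; Q'(y) = 6y + 24 vanishes at y ∈ {-4}.
Local minima of P (where P''>0): P(2)=-4. Local minima of Q: Q(-4)=-48.
So the global minimum of C is P(2) + Q(-4) + 4 = -4 − 48 + 4 = -48, attained at (2, -4).

-48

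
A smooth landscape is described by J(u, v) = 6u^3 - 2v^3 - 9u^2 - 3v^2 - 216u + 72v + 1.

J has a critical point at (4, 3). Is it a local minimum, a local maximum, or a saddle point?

The mixed partial ∂²J/∂u∂v is 0, so the Hessian at any point is diag(J_uu, J_vv) = diag(18(2u - 1), -6(2v + 1)).
At (4, 3): H = diag(126, -42).
The eigenvalues have opposite signs, so H is indefinite: a saddle point.

saddle point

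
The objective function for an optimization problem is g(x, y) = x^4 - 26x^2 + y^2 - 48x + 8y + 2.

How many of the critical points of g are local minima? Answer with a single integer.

g separates as a function of x plus a function of y, so ∇g=0 decouples.
∂g/∂x = 4(x - 4)(x + 1)(x + 3) = 0 at x ∈ {-3, -1, 4}; ∂g/∂y = 2(y + 4) = 0 at y ∈ {-4}.
The Hessian is diagonal: diag(g_xx, g_yy). Second derivatives: g_xx(-3)=56, g_xx(-1)=-40, g_xx(4)=140; g_yy(-4)=2.
Local minima occur where both diagonal entries positive: (-3, -4), (4, -4). Count: 2.

2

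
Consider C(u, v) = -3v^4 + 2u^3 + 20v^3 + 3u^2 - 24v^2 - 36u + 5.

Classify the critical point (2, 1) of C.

local minimum

The mixed partial ∂²C/∂u∂v is 0, so the Hessian at any point is diag(C_uu, C_vv) = diag(6(2u + 1), 12(-3v^2 + 10v - 4)).
At (2, 1): H = diag(30, 36).
Both eigenvalues are positive, so H is positive definite: a local minimum.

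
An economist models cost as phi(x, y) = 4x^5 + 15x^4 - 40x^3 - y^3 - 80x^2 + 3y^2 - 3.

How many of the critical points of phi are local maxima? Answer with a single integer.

2

phi separates as a function of x plus a function of y, so ∇phi=0 decouples.
∂phi/∂x = 20x(x - 2)(x + 1)(x + 4) = 0 at x ∈ {-4, -1, 0, 2}; ∂phi/∂y = -3y(y - 2) = 0 at y ∈ {0, 2}.
The Hessian is diagonal: diag(phi_xx, phi_yy). Second derivatives: phi_xx(-4)=-1440, phi_xx(-1)=180, phi_xx(0)=-160, phi_xx(2)=720; phi_yy(0)=6, phi_yy(2)=-6.
Local maxima occur where both diagonal entries negative: (-4, 2), (0, 2). Count: 2.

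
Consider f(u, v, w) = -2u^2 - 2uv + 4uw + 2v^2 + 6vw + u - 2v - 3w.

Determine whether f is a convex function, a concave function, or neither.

f is quadratic, so its Hessian is the constant matrix H = [[-4, -2, 4], [-2, 4, 6], [4, 6, 0]].
Leading principal minors: -4, -20, -16.
Neither pattern holds ⇒ H is indefinite ⇒ neither convex nor concave.

neither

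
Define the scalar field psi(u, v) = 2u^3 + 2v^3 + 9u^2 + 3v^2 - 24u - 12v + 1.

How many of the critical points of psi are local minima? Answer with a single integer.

psi separates as a function of u plus a function of v, so ∇psi=0 decouples.
∂psi/∂u = 6(u - 1)(u + 4) = 0 at u ∈ {-4, 1}; ∂psi/∂v = 6(v - 1)(v + 2) = 0 at v ∈ {-2, 1}.
The Hessian is diagonal: diag(psi_uu, psi_vv). Second derivatives: psi_uu(-4)=-30, psi_uu(1)=30; psi_vv(-2)=-18, psi_vv(1)=18.
Local minima occur where both diagonal entries positive: (1, 1). Count: 1.

1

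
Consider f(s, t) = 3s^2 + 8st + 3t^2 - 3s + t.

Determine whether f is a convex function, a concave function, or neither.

neither

f is quadratic, so its Hessian is the constant matrix H = [[6, 8], [8, 6]].
det(H) = -28, tr(H) = 12.
det(H) < 0, so H is indefinite: neither convex nor concave.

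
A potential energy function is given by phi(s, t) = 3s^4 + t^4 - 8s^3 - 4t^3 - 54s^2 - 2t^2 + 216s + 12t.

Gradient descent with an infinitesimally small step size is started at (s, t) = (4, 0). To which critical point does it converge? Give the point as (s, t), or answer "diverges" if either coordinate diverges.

(3, -1)

phi is separable, so gradient descent decouples: s follows -∂phi/∂s, t follows -∂phi/∂t.
∂phi/∂s = 12(s - 3)(s - 2)(s + 3); at s=4 this is 168, so s decreases.
∂phi/∂t = 4(t - 3)(t - 1)(t + 1); at t=0 this is 12, so t decreases.
s converges to its nearest critical value 3 (a local min of the s-part); t converges to -1. The iterate converges to (3, -1).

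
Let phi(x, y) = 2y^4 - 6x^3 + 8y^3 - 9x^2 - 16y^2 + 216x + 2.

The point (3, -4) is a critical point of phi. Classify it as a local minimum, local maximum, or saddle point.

The mixed partial ∂²phi/∂x∂y is 0, so the Hessian at any point is diag(phi_xx, phi_yy) = diag(-18(2x + 1), 8(3y^2 + 6y - 4)).
At (3, -4): H = diag(-126, 160).
The eigenvalues have opposite signs, so H is indefinite: a saddle point.

saddle point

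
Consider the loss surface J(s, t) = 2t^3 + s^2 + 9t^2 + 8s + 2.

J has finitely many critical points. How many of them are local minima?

J separates as a function of s plus a function of t, so ∇J=0 decouples.
∂J/∂s = 2(s + 4) = 0 at s ∈ {-4}; ∂J/∂t = 6t(t + 3) = 0 at t ∈ {-3, 0}.
The Hessian is diagonal: diag(J_ss, J_tt). Second derivatives: J_ss(-4)=2; J_tt(-3)=-18, J_tt(0)=18.
Local minima occur where both diagonal entries positive: (-4, 0). Count: 1.

1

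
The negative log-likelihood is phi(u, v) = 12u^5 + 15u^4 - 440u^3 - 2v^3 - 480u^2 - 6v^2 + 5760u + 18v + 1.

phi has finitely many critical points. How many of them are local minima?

2

phi separates as a function of u plus a function of v, so ∇phi=0 decouples.
∂phi/∂u = 60(u - 4)(u - 2)(u + 3)(u + 4) = 0 at u ∈ {-4, -3, 2, 4}; ∂phi/∂v = -6(v - 1)(v + 3) = 0 at v ∈ {-3, 1}.
The Hessian is diagonal: diag(phi_uu, phi_vv). Second derivatives: phi_uu(-4)=-2880, phi_uu(-3)=2100, phi_uu(2)=-3600, phi_uu(4)=6720; phi_vv(-3)=24, phi_vv(1)=-24.
Local minima occur where both diagonal entries positive: (-3, -3), (4, -3). Count: 2.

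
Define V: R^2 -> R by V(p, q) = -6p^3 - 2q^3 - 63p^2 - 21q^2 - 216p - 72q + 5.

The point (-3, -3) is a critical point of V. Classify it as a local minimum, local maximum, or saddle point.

local maximum

The mixed partial ∂²V/∂p∂q is 0, so the Hessian at any point is diag(V_pp, V_qq) = diag(-18(2p + 7), -6(2q + 7)).
At (-3, -3): H = diag(-18, -6).
Both eigenvalues are negative, so H is negative definite: a local maximum.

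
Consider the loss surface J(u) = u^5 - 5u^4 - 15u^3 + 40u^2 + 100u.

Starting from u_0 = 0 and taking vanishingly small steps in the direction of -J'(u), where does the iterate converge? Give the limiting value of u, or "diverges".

-1

J'(u) = 5(u - 5)(u - 2)(u + 1)(u + 2), so J'(0) = 100.
Gradient descent moves in the -J' direction, i.e. u is decreasing.
The nearest critical point in that direction is u = -1, where J'' = 90 > 0 (a local minimum). The iterate converges there.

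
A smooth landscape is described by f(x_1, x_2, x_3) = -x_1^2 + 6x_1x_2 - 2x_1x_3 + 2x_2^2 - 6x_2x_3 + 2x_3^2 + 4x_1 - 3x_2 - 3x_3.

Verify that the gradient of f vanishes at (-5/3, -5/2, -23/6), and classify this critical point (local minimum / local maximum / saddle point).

saddle point

∇f = (-2x_1 + 6x_2 - 2x_3 + 4, 6x_1 + 4x_2 - 6x_3 - 3, -2x_1 - 6x_2 + 4x_3 - 3); substituting (-5/3, -5/2, -23/6) gives ∇f = (0, 0, 0), so (-5/3, -5/2, -23/6) is indeed a critical point.
The Hessian is constant: H = [[-2, 6, -2], [6, 4, -6], [-2, -6, 4]].
Leading principal minors: Δ₁ = -2, Δ₂ = -44, Δ₃ = 24.
The minors fit neither the all-positive nor the alternating-sign pattern, so H is indefinite: a saddle point.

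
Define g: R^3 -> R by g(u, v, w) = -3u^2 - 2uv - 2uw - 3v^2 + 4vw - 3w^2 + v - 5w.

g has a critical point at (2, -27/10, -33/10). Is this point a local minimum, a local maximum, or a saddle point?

local maximum

The Hessian is constant: H = [[-6, -2, -2], [-2, -6, 4], [-2, 4, -6]].
Leading principal minors: Δ₁ = -6, Δ₂ = 32, Δ₃ = -40.
The minors alternate sign starting negative (−, +, −), so H is negative definite: a local maximum.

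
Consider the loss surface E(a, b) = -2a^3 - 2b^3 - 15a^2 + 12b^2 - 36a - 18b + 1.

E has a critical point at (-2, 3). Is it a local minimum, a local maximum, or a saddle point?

local maximum

The mixed partial ∂²E/∂a∂b is 0, so the Hessian at any point is diag(E_aa, E_bb) = diag(-6(2a + 5), 12(-b + 2)).
At (-2, 3): H = diag(-6, -12).
Both eigenvalues are negative, so H is negative definite: a local maximum.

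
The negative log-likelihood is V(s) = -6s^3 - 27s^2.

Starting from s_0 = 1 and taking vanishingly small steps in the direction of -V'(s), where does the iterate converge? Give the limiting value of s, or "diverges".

V'(s) = -18s(s + 3), so V'(1) = -72.
Gradient descent moves in the -V' direction, i.e. s is increasing.
There is no critical point above s=1, and V' keeps the same sign, so the iterate runs off to +∞.

diverges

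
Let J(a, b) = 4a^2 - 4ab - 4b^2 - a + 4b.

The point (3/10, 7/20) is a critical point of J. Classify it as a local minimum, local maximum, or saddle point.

The Hessian of J is constant: H = [[8, -4], [-4, -8]].
det(H) = 8·(-8) − (-4)² = -80.
Since det(H) < 0, H is indefinite and the critical point is a saddle point.

saddle point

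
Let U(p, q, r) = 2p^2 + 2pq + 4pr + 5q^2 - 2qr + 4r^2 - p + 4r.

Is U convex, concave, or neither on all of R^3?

convex

U is quadratic, so its Hessian is the constant matrix H = [[4, 2, 4], [2, 10, -2], [4, -2, 8]].
Leading principal minors: 4, 36, 80.
All positive ⇒ H ≻ 0 ⇒ convex.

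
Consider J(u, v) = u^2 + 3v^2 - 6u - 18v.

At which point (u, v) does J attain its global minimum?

J(u,v) separates as P(u) + Q(v), so its minimum is min P + min Q.
P'(u) = 2u - 6 vanishes at u ∈ {3}; Q'(v) = 6v - 18 vanishes at v ∈ {3}.
Local minima of P (where P''>0): P(3)=-9. Local minima of Q: Q(3)=-27.
So the global minimum of J is P(3) + Q(3) = -9 − 27 = -36, attained at (3, 3).

(3, 3)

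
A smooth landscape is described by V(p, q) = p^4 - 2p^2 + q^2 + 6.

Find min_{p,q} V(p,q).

V(p,q) separates as A(p) + B(q) + 6, so its minimum is min A + min B + 6.
A'(p) = 4p(p - 1)(p + 1) vanishes at p ∈ {-1, 0, 1}; B'(q) = 2q vanishes at q ∈ {0}.
Local minima of A (where A''>0): A(-1)=-1, A(1)=-1. Local minima of B: B(0)=0.
So the global minimum of V is A(-1) + B(0) + 6 = -1 + 0 + 6 = 5, attained at (-1, 0).

5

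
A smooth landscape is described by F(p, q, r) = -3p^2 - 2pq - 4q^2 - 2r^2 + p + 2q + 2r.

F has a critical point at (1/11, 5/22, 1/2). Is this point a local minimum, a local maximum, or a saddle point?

The Hessian is constant: H = [[-6, -2, 0], [-2, -8, 0], [0, 0, -4]].
Leading principal minors: Δ₁ = -6, Δ₂ = 44, Δ₃ = -176.
The minors alternate sign starting negative (−, +, −), so H is negative definite: a local maximum.

local maximum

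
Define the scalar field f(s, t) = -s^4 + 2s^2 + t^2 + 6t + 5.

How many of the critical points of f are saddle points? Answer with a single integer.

2

f separates as a function of s plus a function of t, so ∇f=0 decouples.
∂f/∂s = -4s(s - 1)(s + 1) = 0 at s ∈ {-1, 0, 1}; ∂f/∂t = 2(t + 3) = 0 at t ∈ {-3}.
The Hessian is diagonal: diag(f_ss, f_tt). Second derivatives: f_ss(-1)=-8, f_ss(0)=4, f_ss(1)=-8; f_tt(-3)=2.
Saddle points occur where the two diagonal entries have opposite signs: (-1, -3), (1, -3). Count: 2.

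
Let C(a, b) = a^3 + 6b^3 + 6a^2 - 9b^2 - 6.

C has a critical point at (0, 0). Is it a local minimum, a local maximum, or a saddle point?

The mixed partial ∂²C/∂a∂b is 0, so the Hessian at any point is diag(C_aa, C_bb) = diag(6(a + 2), 18(2b - 1)).
At (0, 0): H = diag(12, -18).
The eigenvalues have opposite signs, so H is indefinite: a saddle point.

saddle point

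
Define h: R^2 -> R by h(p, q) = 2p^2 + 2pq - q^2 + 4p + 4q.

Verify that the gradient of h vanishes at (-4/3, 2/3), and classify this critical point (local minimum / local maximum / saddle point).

saddle point

∇h = (4p + 2q + 4, 2p - 2q + 4); substituting (-4/3, 2/3) gives ∇h = (0, 0), so (-4/3, 2/3) is indeed a critical point.
The Hessian of h is constant: H = [[4, 2], [2, -2]].
det(H) = 4·(-2) − 2² = -12.
Since det(H) < 0, H is indefinite and the critical point is a saddle point.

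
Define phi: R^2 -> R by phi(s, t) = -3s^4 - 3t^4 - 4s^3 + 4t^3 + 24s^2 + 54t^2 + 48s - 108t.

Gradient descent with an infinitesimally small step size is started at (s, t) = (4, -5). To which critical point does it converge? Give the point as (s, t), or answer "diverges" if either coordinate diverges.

phi is separable, so gradient descent decouples: s follows -∂phi/∂s, t follows -∂phi/∂t.
∂phi/∂s = -12(s - 2)(s + 1)(s + 2); at s=4 this is -720, so s increases.
∂phi/∂t = -12(t - 3)(t - 1)(t + 3); at t=-5 this is 1152, so t decreases.
The s-coordinate has no critical point in that direction and runs off to infinity.

diverges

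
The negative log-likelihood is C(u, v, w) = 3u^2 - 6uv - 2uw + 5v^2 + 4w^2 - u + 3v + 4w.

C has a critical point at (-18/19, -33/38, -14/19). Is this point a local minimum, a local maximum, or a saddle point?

The Hessian is constant: H = [[6, -6, -2], [-6, 10, 0], [-2, 0, 8]].
Leading principal minors: Δ₁ = 6, Δ₂ = 24, Δ₃ = 152.
All leading minors are positive, so H is positive definite: a local minimum.

local minimum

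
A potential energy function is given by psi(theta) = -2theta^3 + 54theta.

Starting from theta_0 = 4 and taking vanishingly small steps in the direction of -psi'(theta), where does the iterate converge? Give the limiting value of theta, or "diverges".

diverges

psi'(theta) = -6(theta - 3)(theta + 3), so psi'(4) = -42.
Gradient descent moves in the -psi' direction, i.e. theta is increasing.
There is no critical point above theta=4, and psi' keeps the same sign, so the iterate runs off to +∞.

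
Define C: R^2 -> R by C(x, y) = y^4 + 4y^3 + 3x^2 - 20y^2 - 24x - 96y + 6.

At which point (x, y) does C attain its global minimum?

(4, 3)

C(x,y) separates as P(x) + Q(y) + 6, so its minimum is min P + min Q + 6.
P'(x) = 6x - 24 vanishes at x ∈ {4}; Q'(y) = 4(y - 3)(y + 2)(y + 4) vanishes at y ∈ {-4, -2, 3}.
Local minima of P (where P''>0): P(4)=-48. Local minima of Q: Q(-4)=64, Q(3)=-279.
So the global minimum of C is P(4) + Q(3) + 6 = -48 − 279 + 6 = -321, attained at (4, 3).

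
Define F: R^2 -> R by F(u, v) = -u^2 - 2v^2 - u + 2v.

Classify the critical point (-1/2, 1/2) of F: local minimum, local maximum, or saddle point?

local maximum

The Hessian of F is constant: H = [[-2, 0], [0, -4]].
det(H) = (-2)·(-4) − 0² = 8.
det(H) > 0 and tr(H) = -6 < 0, so H is negative definite and the point is a local maximum.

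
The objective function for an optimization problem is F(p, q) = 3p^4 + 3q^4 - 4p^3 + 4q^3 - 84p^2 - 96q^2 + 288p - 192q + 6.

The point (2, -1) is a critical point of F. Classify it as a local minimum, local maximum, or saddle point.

The mixed partial ∂²F/∂p∂q is 0, so the Hessian at any point is diag(F_pp, F_qq) = diag(12(3p^2 - 2p - 14), 12(3q^2 + 2q - 16)).
At (2, -1): H = diag(-72, -180).
Both eigenvalues are negative, so H is negative definite: a local maximum.

local maximum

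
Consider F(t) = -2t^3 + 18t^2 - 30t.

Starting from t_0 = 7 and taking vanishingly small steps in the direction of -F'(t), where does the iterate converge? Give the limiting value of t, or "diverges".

diverges

F'(t) = -6(t - 5)(t - 1), so F'(7) = -72.
Gradient descent moves in the -F' direction, i.e. t is increasing.
There is no critical point above t=7, and F' keeps the same sign, so the iterate runs off to +∞.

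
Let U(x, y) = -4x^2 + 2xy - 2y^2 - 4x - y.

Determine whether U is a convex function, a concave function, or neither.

concave

U is quadratic, so its Hessian is the constant matrix H = [[-8, 2], [2, -4]].
det(H) = 28, tr(H) = -12.
det(H) > 0 and tr(H) < 0, so H is negative definite everywhere: concave.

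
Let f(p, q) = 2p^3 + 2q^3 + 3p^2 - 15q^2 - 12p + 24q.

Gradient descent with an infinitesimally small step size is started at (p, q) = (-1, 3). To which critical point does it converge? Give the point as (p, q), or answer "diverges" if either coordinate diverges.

f is separable, so gradient descent decouples: p follows -∂f/∂p, q follows -∂f/∂q.
∂f/∂p = 6(p - 1)(p + 2); at p=-1 this is -12, so p increases.
∂f/∂q = 6(q - 4)(q - 1); at q=3 this is -12, so q increases.
p converges to its nearest critical value 1 (a local min of the p-part); q converges to 4. The iterate converges to (1, 4).

(1, 4)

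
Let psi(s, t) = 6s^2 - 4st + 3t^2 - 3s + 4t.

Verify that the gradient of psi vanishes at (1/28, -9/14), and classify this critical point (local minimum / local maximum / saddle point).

∇psi = (12s - 4t - 3, -4s + 6t + 4); substituting (1/28, -9/14) gives ∇psi = (0, 0), so (1/28, -9/14) is indeed a critical point.
The Hessian of psi is constant: H = [[12, -4], [-4, 6]].
det(H) = 12·6 − (-4)² = 56.
det(H) > 0 and tr(H) = 18 > 0, so H is positive definite and the point is a local minimum.

local minimum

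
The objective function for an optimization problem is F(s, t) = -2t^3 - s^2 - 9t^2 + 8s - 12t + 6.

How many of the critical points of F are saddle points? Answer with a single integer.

F separates as a function of s plus a function of t, so ∇F=0 decouples.
∂F/∂s = -2(s - 4) = 0 at s ∈ {4}; ∂F/∂t = -6(t + 1)(t + 2) = 0 at t ∈ {-2, -1}.
The Hessian is diagonal: diag(F_ss, F_tt). Second derivatives: F_ss(4)=-2; F_tt(-2)=6, F_tt(-1)=-6.
Saddle points occur where the two diagonal entries have opposite signs: (4, -2). Count: 1.

1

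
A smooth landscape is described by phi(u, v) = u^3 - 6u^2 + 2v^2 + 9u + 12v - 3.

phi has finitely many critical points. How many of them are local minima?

phi separates as a function of u plus a function of v, so ∇phi=0 decouples.
∂phi/∂u = 3(u - 3)(u - 1) = 0 at u ∈ {1, 3}; ∂phi/∂v = 4(v + 3) = 0 at v ∈ {-3}.
The Hessian is diagonal: diag(phi_uu, phi_vv). Second derivatives: phi_uu(1)=-6, phi_uu(3)=6; phi_vv(-3)=4.
Local minima occur where both diagonal entries positive: (3, -3). Count: 1.

1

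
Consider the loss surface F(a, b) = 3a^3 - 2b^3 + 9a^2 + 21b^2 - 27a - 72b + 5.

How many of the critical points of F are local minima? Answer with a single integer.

1

F separates as a function of a plus a function of b, so ∇F=0 decouples.
∂F/∂a = 9(a - 1)(a + 3) = 0 at a ∈ {-3, 1}; ∂F/∂b = -6(b - 4)(b - 3) = 0 at b ∈ {3, 4}.
The Hessian is diagonal: diag(F_aa, F_bb). Second derivatives: F_aa(-3)=-36, F_aa(1)=36; F_bb(3)=6, F_bb(4)=-6.
Local minima occur where both diagonal entries positive: (1, 3). Count: 1.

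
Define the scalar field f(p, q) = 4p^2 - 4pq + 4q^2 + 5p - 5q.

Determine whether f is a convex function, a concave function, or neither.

convex

f is quadratic, so its Hessian is the constant matrix H = [[8, -4], [-4, 8]].
det(H) = 48, tr(H) = 16.
det(H) > 0 and tr(H) > 0, so H is positive definite everywhere: convex.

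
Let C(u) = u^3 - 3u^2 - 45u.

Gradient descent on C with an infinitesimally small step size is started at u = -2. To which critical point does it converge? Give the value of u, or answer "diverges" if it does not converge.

5

C'(u) = 3(u - 5)(u + 3), so C'(-2) = -21.
Gradient descent moves in the -C' direction, i.e. u is increasing.
The nearest critical point in that direction is u = 5, where C'' = 24 > 0 (a local minimum). The iterate converges there.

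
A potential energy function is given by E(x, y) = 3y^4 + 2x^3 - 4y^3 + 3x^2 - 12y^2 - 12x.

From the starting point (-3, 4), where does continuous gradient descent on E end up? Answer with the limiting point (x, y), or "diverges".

diverges

E is separable, so gradient descent decouples: x follows -∂E/∂x, y follows -∂E/∂y.
∂E/∂x = 6(x - 1)(x + 2); at x=-3 this is 24, so x decreases.
∂E/∂y = 12y(y - 2)(y + 1); at y=4 this is 480, so y decreases.
The x-coordinate has no critical point in that direction and runs off to infinity.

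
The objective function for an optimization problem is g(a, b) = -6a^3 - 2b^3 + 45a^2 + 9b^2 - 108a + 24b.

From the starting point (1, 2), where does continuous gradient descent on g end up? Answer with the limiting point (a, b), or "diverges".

g is separable, so gradient descent decouples: a follows -∂g/∂a, b follows -∂g/∂b.
∂g/∂a = -18(a - 3)(a - 2); at a=1 this is -36, so a increases.
∂g/∂b = -6(b - 4)(b + 1); at b=2 this is 36, so b decreases.
a converges to its nearest critical value 2 (a local min of the a-part); b converges to -1. The iterate converges to (2, -1).

(2, -1)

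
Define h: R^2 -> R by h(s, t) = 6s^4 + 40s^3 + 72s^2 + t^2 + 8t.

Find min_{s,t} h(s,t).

h(s,t) separates as P(s) + Q(t), so its minimum is min P + min Q.
P'(s) = 24s(s + 2)(s + 3) vanishes at s ∈ {-3, -2, 0}; Q'(t) = 2(t + 4) vanishes at t ∈ {-4}.
Local minima of P (where P''>0): P(-3)=54, P(0)=0. Local minima of Q: Q(-4)=-16.
So the global minimum of h is P(0) + Q(-4) = 0 − 16 = -16, attained at (0, -4).

-16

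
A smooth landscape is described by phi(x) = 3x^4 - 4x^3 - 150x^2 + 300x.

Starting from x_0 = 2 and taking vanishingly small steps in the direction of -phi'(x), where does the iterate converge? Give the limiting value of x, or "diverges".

5

phi'(x) = 12(x - 5)(x - 1)(x + 5), so phi'(2) = -252.
Gradient descent moves in the -phi' direction, i.e. x is increasing.
The nearest critical point in that direction is x = 5, where phi'' = 480 > 0 (a local minimum). The iterate converges there.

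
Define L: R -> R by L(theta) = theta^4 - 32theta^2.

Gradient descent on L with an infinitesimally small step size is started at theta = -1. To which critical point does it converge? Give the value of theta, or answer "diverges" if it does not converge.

-4

L'(theta) = 4theta(theta - 4)(theta + 4), so L'(-1) = 60.
Gradient descent moves in the -L' direction, i.e. theta is decreasing.
The nearest critical point in that direction is theta = -4, where L'' = 128 > 0 (a local minimum). The iterate converges there.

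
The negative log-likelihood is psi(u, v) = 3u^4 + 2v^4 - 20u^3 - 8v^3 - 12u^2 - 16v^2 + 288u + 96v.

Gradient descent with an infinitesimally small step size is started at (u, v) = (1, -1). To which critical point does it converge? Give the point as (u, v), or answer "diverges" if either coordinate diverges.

psi is separable, so gradient descent decouples: u follows -∂psi/∂u, v follows -∂psi/∂v.
∂psi/∂u = 12(u - 4)(u - 3)(u + 2); at u=1 this is 216, so u decreases.
∂psi/∂v = 8(v - 3)(v - 2)(v + 2); at v=-1 this is 96, so v decreases.
u converges to its nearest critical value -2 (a local min of the u-part); v converges to -2. The iterate converges to (-2, -2).

(-2, -2)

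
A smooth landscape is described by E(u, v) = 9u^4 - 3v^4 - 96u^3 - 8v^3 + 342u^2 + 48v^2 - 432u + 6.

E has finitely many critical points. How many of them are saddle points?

E separates as a function of u plus a function of v, so ∇E=0 decouples.
∂E/∂u = 36(u - 4)(u - 3)(u - 1) = 0 at u ∈ {1, 3, 4}; ∂E/∂v = -12v(v - 2)(v + 4) = 0 at v ∈ {-4, 0, 2}.
The Hessian is diagonal: diag(E_uu, E_vv). Second derivatives: E_uu(1)=216, E_uu(3)=-72, E_uu(4)=108; E_vv(-4)=-288, E_vv(0)=96, E_vv(2)=-144.
Saddle points occur where the two diagonal entries have opposite signs: (1, -4), (1, 2), (3, 0), (4, -4), (4, 2). Count: 5.

5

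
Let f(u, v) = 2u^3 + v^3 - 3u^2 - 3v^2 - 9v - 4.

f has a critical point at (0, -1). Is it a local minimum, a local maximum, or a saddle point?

The mixed partial ∂²f/∂u∂v is 0, so the Hessian at any point is diag(f_uu, f_vv) = diag(6(2u - 1), 6(v - 1)).
At (0, -1): H = diag(-6, -12).
Both eigenvalues are negative, so H is negative definite: a local maximum.

local maximum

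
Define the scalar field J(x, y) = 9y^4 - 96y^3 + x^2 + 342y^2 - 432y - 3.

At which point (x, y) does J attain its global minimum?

J(x,y) separates as P(x) + Q(y) − 3, so its minimum is min P + min Q − 3.
P'(x) = 2x vanishes at x ∈ {0}; Q'(y) = 36(y - 4)(y - 3)(y - 1) vanishes at y ∈ {1, 3, 4}.
Local minima of P (where P''>0): P(0)=0. Local minima of Q: Q(1)=-177, Q(4)=-96.
So the global minimum of J is P(0) + Q(1) − 3 = 0 − 177 − 3 = -180, attained at (0, 1).

(0, 1)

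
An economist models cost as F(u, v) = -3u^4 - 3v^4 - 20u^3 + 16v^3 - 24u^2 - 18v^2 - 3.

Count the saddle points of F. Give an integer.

F separates as a function of u plus a function of v, so ∇F=0 decouples.
∂F/∂u = -12u(u + 1)(u + 4) = 0 at u ∈ {-4, -1, 0}; ∂F/∂v = -12v(v - 3)(v - 1) = 0 at v ∈ {0, 1, 3}.
The Hessian is diagonal: diag(F_uu, F_vv). Second derivatives: F_uu(-4)=-144, F_uu(-1)=36, F_uu(0)=-48; F_vv(0)=-36, F_vv(1)=24, F_vv(3)=-72.
Saddle points occur where the two diagonal entries have opposite signs: (-4, 1), (-1, 0), (-1, 3), (0, 1). Count: 4.

4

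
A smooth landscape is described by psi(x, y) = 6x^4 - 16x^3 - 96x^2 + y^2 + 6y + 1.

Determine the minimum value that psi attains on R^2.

-1032

psi(x,y) separates as P(x) + Q(y) + 1, so its minimum is min P + min Q + 1.
P'(x) = 24x(x - 4)(x + 2) vanishes at x ∈ {-2, 0, 4}; Q'(y) = 2y + 6 vanishes at y ∈ {-3}.
Local minima of P (where P''>0): P(-2)=-160, P(4)=-1024. Local minima of Q: Q(-3)=-9.
So the global minimum of psi is P(4) + Q(-3) + 1 = -1024 − 9 + 1 = -1032, attained at (4, -3).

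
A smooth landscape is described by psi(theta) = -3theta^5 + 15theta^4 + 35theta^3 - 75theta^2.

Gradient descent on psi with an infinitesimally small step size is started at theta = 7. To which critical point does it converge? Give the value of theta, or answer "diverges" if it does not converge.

diverges

psi'(theta) = -15theta(theta - 5)(theta - 1)(theta + 2), so psi'(7) = -11340.
Gradient descent moves in the -psi' direction, i.e. theta is increasing.
There is no critical point above theta=7, and psi' keeps the same sign, so the iterate runs off to +∞.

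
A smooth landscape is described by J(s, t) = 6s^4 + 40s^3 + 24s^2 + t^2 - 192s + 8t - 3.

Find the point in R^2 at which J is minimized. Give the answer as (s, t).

J(s,t) separates as P(s) + Q(t) − 3, so its minimum is min P + min Q − 3.
P'(s) = 24(s - 1)(s + 2)(s + 4) vanishes at s ∈ {-4, -2, 1}; Q'(t) = 2(t + 4) vanishes at t ∈ {-4}.
Local minima of P (where P''>0): P(-4)=128, P(1)=-122. Local minima of Q: Q(-4)=-16.
So the global minimum of J is P(1) + Q(-4) − 3 = -122 − 16 − 3 = -141, attained at (1, -4).

(1, -4)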